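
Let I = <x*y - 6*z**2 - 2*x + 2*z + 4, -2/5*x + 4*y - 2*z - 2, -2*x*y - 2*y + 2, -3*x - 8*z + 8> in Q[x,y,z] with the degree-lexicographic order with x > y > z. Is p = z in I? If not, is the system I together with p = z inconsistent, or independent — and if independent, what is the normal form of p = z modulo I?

First compute the reduced Gröbner basis of I by Buchberger's algorithm.
f_1 = x*y - 6*z**2 - 2*x + 2*z + 4, LT = x*y.
f_2 = -2/5*x + 4*y - 2*z - 2, LT = x.
f_3 = -2*x*y - 2*y + 2, LT = x*y.
f_4 = -3*x - 8*z + 8, LT = x.

S(f_1,f_2): lcm = x*y. S = 10*y**2 - 5*y*z - 6*z**2 - 2*x - 5*y + 2*z + 4.
  leading term y**2: no divisor's leading term divides it; move 10*y**2 to the remainder.
  leading term y*z: no divisor's leading term divides it; move -5*y*z to the remainder.
  leading term z**2: no divisor's leading term divides it; move -6*z**2 to the remainder.
  leading term x: subtract (5)·f_2 from -2*x - 5*y + 2*z + 4 → -25*y + 12*z + 14
  leading term y: no divisor's leading term divides it; move -25*y to the remainder.
  leading term z: no divisor's leading term divides it; move 12*z to the remainder.
  leading term 1: no divisor's leading term divides it; move 14 to the remainder.
  remainder 10*y**2 - 5*y*z - 6*z**2 - 25*y + 12*z + 14 ≠ 0; add h_5 = 10*y**2 - 5*y*z - 6*z**2 - 25*y + 12*z + 14 to the basis.

S(f_1,f_3): lcm = x*y. S = -6*z**2 - 2*x - y + 2*z + 5.
  leading term z**2: no divisor's leading term divides it; move -6*z**2 to the remainder.
  leading term x: subtract (5)·f_2 from -2*x - y + 2*z + 5 → -21*y + 12*z + 15
  leading term y: no divisor's leading term divides it; move -21*y to the remainder.
  leading term z: no divisor's leading term divides it; move 12*z to the remainder.
  leading term 1: no divisor's leading term divides it; move 15 to the remainder.
  remainder -6*z**2 - 21*y + 12*z + 15 ≠ 0; add h_6 = -6*z**2 - 21*y + 12*z + 15 to the basis.

S(f_1,f_4): lcm = x*y. S = -8/3*y*z - 6*z**2 - 2*x + 8/3*y + 2*z + 4.
  leading term y*z: no divisor's leading term divides it; move -8/3*y*z to the remainder.
  leading term z**2: subtract (1)·h_6 from -6*z**2 - 2*x + 8/3*y + 2*z + 4 → -2*x + 71/3*y - 10*z - 11
  leading term x: subtract (5)·f_2 from -2*x + 71/3*y - 10*z - 11 → 11/3*y - 1
  leading term y: no divisor's leading term divides it; move 11/3*y to the remainder.
  leading term 1: no divisor's leading term divides it; move -1 to the remainder.
  remainder -8/3*y*z + 11/3*y - 1 ≠ 0; add h_7 = -8/3*y*z + 11/3*y - 1 to the basis.

S(f_2,f_4): lcm = x. S = -10*y + 7/3*z + 23/3.
  leading term y: no divisor's leading term divides it; move -10*y to the remainder.
  leading term z: no divisor's leading term divides it; move 7/3*z to the remainder.
  leading term 1: no divisor's leading term divides it; move 23/3 to the remainder.
  remainder -10*y + 7/3*z + 23/3 ≠ 0; add h_8 = -10*y + 7/3*z + 23/3 to the basis.

S(h_5,h_7): lcm = y**2*z. S = -1/2*y*z**2 - 3/5*z**3 + 11/8*y**2 - 5/2*y*z + 6/5*z**2 - 3/8*y + 7/5*z.
  leading term y*z**2: subtract (1/12*y)·h_6 from -1/2*y*z**2 - 3/5*z**3 + 11/8*y**2 - 5/2*y*z + 6/5*z**2 - 3/8*y + 7/5*z → -3/5*z**3 + 25/8*y**2 - 7/2*y*z + 6/5*z**2 - 13/8*y + 7/5*z
  leading term z**3: subtract (1/10*z)·h_6 from -3/5*z**3 + 25/8*y**2 - 7/2*y*z + 6/5*z**2 - 13/8*y + 7/5*z → 25/8*y**2 - 7/5*y*z - 13/8*y - 1/10*z
  leading term y**2: subtract (5/16)·h_5 from 25/8*y**2 - 7/5*y*z - 13/8*y - 1/10*z → 13/80*y*z + 15/8*z**2 + 99/16*y - 77/20*z - 35/8
  leading term y*z: subtract (-39/640)·h_7 from 13/80*y*z + 15/8*z**2 + 99/16*y - 77/20*z - 35/8 → 15/8*z**2 + 4103/640*y - 77/20*z - 2839/640
  leading term z**2: subtract (-5/16)·h_6 from 15/8*z**2 + 4103/640*y - 77/20*z - 2839/640 → -97/640*y - 1/10*z + 161/640
  leading term y: subtract (97/6400)·h_8 from -97/640*y - 1/10*z + 161/640 → -2599/19200*z + 2599/19200
  leading term z: no divisor's leading term divides it; move -2599/19200*z to the remainder.
  leading term 1: no divisor's leading term divides it; move 2599/19200 to the remainder.
  remainder -2599/19200*z + 2599/19200 ≠ 0; add h_9 = -2599/19200*z + 2599/19200 to the basis.

The other S-polynomials (S(f_2,f_3), S(f_3,f_4), S(f_1,h_5), S(f_2,h_5), S(f_3,h_5), S(f_4,h_5), S(f_1,h_6), S(f_2,h_6), S(f_3,h_6), S(f_4,h_6), S(h_5,h_6), S(f_1,h_7), S(f_2,h_7), S(f_3,h_7), S(f_4,h_7), S(h_6,h_7), S(f_1,h_8), S(f_2,h_8), S(f_3,h_8), S(f_4,h_8), S(h_5,h_8), S(h_6,h_8), S(h_7,h_8), S(f_1,h_9), S(f_2,h_9), S(f_3,h_9), S(f_4,h_9), S(h_5,h_9), S(h_6,h_9), S(h_7,h_9), S(h_8,h_9)) all reduce to 0 modulo the current basis, so we have a Gröbner basis.
Inter-reduce: drop elements whose leading term is divisible by another's, tail-reduce, and make monic.
Reduced Gröbner basis: {x, y - 1, z - 1}.
Label its elements g_1 = x, g_2 = y - 1, g_3 = z - 1.

Reduce p = z modulo G:
  leading term z: subtract (1)·g_3 from z → 1
  leading term 1: no divisor's leading term divides it; move 1 to the remainder.
  normal form = 1.
The normal form is nonzero, so p ∉ I. Since p minus its normal form lies in I, I + (p) = I + (r) where r = 1; decide whether this ideal is the whole ring.
Here r = 1 is a nonzero constant, hence a unit: 1 ∈ I + (p), the Gröbner basis of I + (p) is {1}, and the enlarged system has no common solution — adjoining p is inconsistent.

Ideal membership is decidable via reduction modulo a Gröbner basis.

Adjoining z makes the ideal the whole ring: the system is inconsistent.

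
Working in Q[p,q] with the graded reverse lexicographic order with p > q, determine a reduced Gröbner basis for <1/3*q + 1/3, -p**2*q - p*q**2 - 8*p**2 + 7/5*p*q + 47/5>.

G = {p**2 + 12/35*p - 47/35, q + 1}

f_1 = 1/3*q + 1/3, LT = q.
f_2 = -p**2*q - p*q**2 - 8*p**2 + 7/5*p*q + 47/5, LT = p**2*q.

S(f_1,f_2): lcm = p**2*q. S = -p*q**2 - 7*p**2 + 7/5*p*q + 47/5.
  leading term p*q**2: subtract (-3*p*q)·f_1 from -p*q**2 - 7*p**2 + 7/5*p*q + 47/5 → -7*p**2 + 12/5*p*q + 47/5
  leading term p**2: no divisor's leading term divides it; move -7*p**2 to the remainder.
  leading term p*q: subtract (36/5*p)·f_1 from 12/5*p*q + 47/5 → -12/5*p + 47/5
  leading term p: no divisor's leading term divides it; move -12/5*p to the remainder.
  leading term 1: no divisor's leading term divides it; move 47/5 to the remainder.
  remainder -7*p**2 - 12/5*p + 47/5 ≠ 0; add g_3 = -7*p**2 - 12/5*p + 47/5 to the basis.

S(f_1,g_3): leading monomials are coprime, so the S-polynomial reduces to 0 (Buchberger's first criterion).
S(f_2,g_3): lcm = p**2*q. S = p*q**2 + 8*p**2 - 61/35*p*q + 47/35*q - 47/5.
  leading term p*q**2: subtract (3*p*q)·f_1 from p*q**2 + 8*p**2 - 61/35*p*q + 47/35*q - 47/5 → 8*p**2 - 96/35*p*q + 47/35*q - 47/5
  leading term p**2: subtract (-8/7)·g_3 from 8*p**2 - 96/35*p*q + 47/35*q - 47/5 → -96/35*p*q - 96/35*p + 47/35*q + 47/35
  leading term p*q: subtract (-288/35*p)·f_1 from -96/35*p*q - 96/35*p + 47/35*q + 47/35 → 47/35*q + 47/35
  leading term q: subtract (141/35)·f_1 from 47/35*q + 47/35 → 0
  remainder 0.

Every S-polynomial of the final basis reduces to 0, so we have a Gröbner basis.
Inter-reduce: drop elements whose leading term is divisible by another's, tail-reduce, and make monic.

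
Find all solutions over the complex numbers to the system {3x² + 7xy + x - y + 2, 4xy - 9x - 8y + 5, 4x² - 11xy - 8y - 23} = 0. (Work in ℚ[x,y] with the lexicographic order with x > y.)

{(1, -1)}

Compute a lex Gröbner basis by Buchberger's algorithm.
f_1 = 3x² + 7xy + x - y + 2, LT = x².
f_2 = 4xy - 9x - 8y + 5, LT = xy.
f_3 = 4x² - 11xy - 8y - 23, LT = x².

S(f_1,f_2): lcm = x²y. S = 9/4x² + 7/3xy² + 7/3xy - 5/4x - ⅓y² + ⅔y.
  reduce S modulo (f_1, f_2, f_3):
  remainder 13/4x + 13/3y² + 19/6y - 53/12 ≠ 0; add h_4 = 13/4x + 13/3y² + 19/6y - 53/12 to the basis.

S(f_1,f_3): lcm = x². S = 61/12xy + ⅓x + 5/3y + 77/12.
  reduce S modulo (f_1, f_2, f_3, h_4):
  remainder -565/36y² + 341/936y + 15031/936 ≠ 0; add h_5 = -565/36y² + 341/936y + 15031/936 to the basis.

S(f_2,f_3): lcm = x²y. S = -9/4x² + 11/4xy² - 2xy + 5/4x + 2y² + 23/4y.
  reduce S modulo (f_1, f_2, f_3, h_4, h_5):
  remainder -322727/117520y - 322727/117520 ≠ 0; add h_6 = -322727/117520y - 322727/117520 to the basis.

The other S-polynomials (S(f_1,h_4), S(f_2,h_4), S(f_3,h_4), S(f_1,h_5), S(f_2,h_5), S(f_3,h_5), S(h_4,h_5), S(f_1,h_6), S(f_2,h_6), S(f_3,h_6), S(h_4,h_6), S(h_5,h_6)) all reduce to 0 modulo the current basis, so we have a Gröbner basis.
Inter-reduce: drop elements whose leading term is divisible by another's, tail-reduce, and make monic.
Reduced Gröbner basis: {x - 1, y + 1}.

Elimination: the polynomial y + 1 lies in the elimination ideal for y, so y ∈ {-1}. For each such y, the remaining basis elements (now univariate) give the rest of the solution.
  y = -1: the earlier basis element becomes x - 1 = 0, giving x = 1 — point (1, -1).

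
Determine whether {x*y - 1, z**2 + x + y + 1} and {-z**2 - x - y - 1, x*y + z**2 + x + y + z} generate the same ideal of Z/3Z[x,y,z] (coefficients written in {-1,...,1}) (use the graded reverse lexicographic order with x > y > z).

Since reduced Gröbner bases are canonical representatives of ideals under a given ordering, it suffices to compute and compare them.
Buchberger on the first generating set:
f_1 = x*y - 1, LT = x*y.
f_2 = z**2 + x + y + 1, LT = z**2.

The S-polynomials (S(f_1,f_2)) all reduce to 0 modulo the current basis, so we have a Gröbner basis.
Inter-reduce: drop elements whose leading term is divisible by another's, tail-reduce, and make monic.
Reduced Gröbner basis: {x*y - 1, z**2 + x + y + 1}.

Buchberger on the second generating set:
h_1 = -z**2 - x - y - 1, LT = z**2.
h_2 = x*y + z**2 + x + y + z, LT = x*y.

The S-polynomials (S(h_1,h_2)) all reduce to 0 modulo the current basis, so we have a Gröbner basis.
Inter-reduce: drop elements whose leading term is divisible by another's, tail-reduce, and make monic.
Reduced Gröbner basis: {x*y + z - 1, z**2 + x + y + 1}.

These differ, so the ideals are not equal.
The choice of monomial ordering does not affect the verdict — as long as both bases are computed under the same ordering, their equality decides ideal equality.

No, the ideals differ.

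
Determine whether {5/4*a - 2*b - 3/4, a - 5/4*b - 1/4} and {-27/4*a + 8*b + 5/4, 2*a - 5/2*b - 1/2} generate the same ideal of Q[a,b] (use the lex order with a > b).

Since reduced Gröbner bases are canonical representatives of ideals under a given ordering, it suffices to compute and compare them.
Buchberger on the first generating set:
f_1 = 5/4*a - 2*b - 3/4, LT = a.
f_2 = a - 5/4*b - 1/4, LT = a.

S(f_1,f_2): lcm = a. S = -7/20*b - 7/20.
  leading term b: no divisor's leading term divides it; move -7/20*b to the remainder.
  leading term 1: no divisor's leading term divides it; move -7/20 to the remainder.
  remainder -7/20*b - 7/20 ≠ 0; add g_3 = -7/20*b - 7/20 to the basis.

The other S-polynomials (S(f_1,g_3), S(f_2,g_3)) all reduce to 0 modulo the current basis, so we have a Gröbner basis.
Inter-reduce: drop elements whose leading term is divisible by another's, tail-reduce, and make monic.
Reduced Gröbner basis: {a + 1, b + 1}.

Buchberger on the second generating set:
h_1 = -27/4*a + 8*b + 5/4, LT = a.
h_2 = 2*a - 5/2*b - 1/2, LT = a.

S(h_1,h_2): lcm = a. S = 7/108*b + 7/108.
  leading term b: no divisor's leading term divides it; move 7/108*b to the remainder.
  leading term 1: no divisor's leading term divides it; move 7/108 to the remainder.
  remainder 7/108*b + 7/108 ≠ 0; add k_3 = 7/108*b + 7/108 to the basis.

The other S-polynomials (S(h_1,k_3), S(h_2,k_3)) all reduce to 0 modulo the current basis, so we have a Gröbner basis.
Inter-reduce: drop elements whose leading term is divisible by another's, tail-reduce, and make monic.
Reduced Gröbner basis: {a + 1, b + 1}.

These coincide, so the ideals are equal.

Yes, the ideals are equal.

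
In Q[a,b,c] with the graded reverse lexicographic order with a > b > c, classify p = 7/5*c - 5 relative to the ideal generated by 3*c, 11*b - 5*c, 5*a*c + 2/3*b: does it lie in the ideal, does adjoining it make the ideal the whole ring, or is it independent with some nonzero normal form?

First compute the reduced Gröbner basis of I by Buchberger's algorithm.
f_1 = 3*c, LT = c.
f_2 = 11*b - 5*c, LT = b.
f_3 = 5*a*c + 2/3*b, LT = a*c.

The S-polynomials (S(f_1,f_2), S(f_1,f_3), S(f_2,f_3)) all reduce to 0 modulo the current basis, so we have a Gröbner basis.
Inter-reduce: drop elements whose leading term is divisible by another's, tail-reduce, and make monic.
Reduced Gröbner basis: {b, c}.
Label its elements g_1 = b, g_2 = c.

Reduce p = 7/5*c - 5 modulo G:
  leading term c: subtract (7/5)·g_2 from 7/5*c - 5 → -5
  leading term 1: no divisor's leading term divides it; move -5 to the remainder.
  normal form = -5.
The normal form is nonzero, so p ∉ I. Since p minus its normal form lies in I, I + (p) = I + (r) where r = -5; decide whether this ideal is the whole ring.
Here r = -5 is a nonzero constant, hence a unit: 1 ∈ I + (p), the Gröbner basis of I + (p) is {1}, and the enlarged system has no common solution — adjoining p is inconsistent.

Adjoining 7/5*c - 5 makes the ideal the whole ring: the system is inconsistent.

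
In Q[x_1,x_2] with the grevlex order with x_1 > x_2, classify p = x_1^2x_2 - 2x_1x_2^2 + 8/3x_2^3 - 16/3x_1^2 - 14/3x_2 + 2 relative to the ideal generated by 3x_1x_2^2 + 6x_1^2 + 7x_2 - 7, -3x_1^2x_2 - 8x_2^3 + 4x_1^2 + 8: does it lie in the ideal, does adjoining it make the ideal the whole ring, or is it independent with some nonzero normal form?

x_1^2x_2 - 2x_1x_2^2 + 8/3x_2^3 - 16/3x_1^2 - 14/3x_2 + 2 lies in I (it reduces to 0).

First compute the reduced Gröbner basis of I by Buchberger's algorithm.
f_1 = 3x_1x_2^2 + 6x_1^2 + 7x_2 - 7, LT = x_1x_2^2.
f_2 = -3x_1^2x_2 - 8x_2^3 + 4x_1^2 + 8, LT = x_1^2x_2.

S(f_1,f_2): lcm = x_1^2x_2^2. S = -8/3x_2^4 + 2x_1^3 + 4/3x_1^2x_2 + 7/3x_1x_2 - 7/3x_1 + 8/3x_2.
  leading term x_2^4: no divisor's leading term divides it; move -8/3x_2^4 to the remainder.
  leading term x_1^3: no divisor's leading term divides it; move 2x_1^3 to the remainder.
  leading term x_1^2x_2: subtract (-4/9)·f_2 from 4/3x_1^2x_2 + 7/3x_1x_2 - 7/3x_1 + 8/3x_2 → -32/9x_2^3 + 16/9x_1^2 + 7/3x_1x_2 - 7/3x_1 + 8/3x_2 + 32/9
  leading term x_2^3: no divisor's leading term divides it; move -32/9x_2^3 to the remainder.
  leading term x_1^2: no divisor's leading term divides it; move 16/9x_1^2 to the remainder.
  leading term x_1x_2: no divisor's leading term divides it; move 7/3x_1x_2 to the remainder.
  leading term x_1: no divisor's leading term divides it; move -7/3x_1 to the remainder.
  leading term x_2: no divisor's leading term divides it; move 8/3x_2 to the remainder.
  leading term 1: no divisor's leading term divides it; move 32/9 to the remainder.
  remainder -8/3x_2^4 + 2x_1^3 - 32/9x_2^3 + 16/9x_1^2 + 7/3x_1x_2 - 7/3x_1 + 8/3x_2 + 32/9 ≠ 0; add h_3 = -8/3x_2^4 + 2x_1^3 - 32/9x_2^3 + 16/9x_1^2 + 7/3x_1x_2 - 7/3x_1 + 8/3x_2 + 32/9 to the basis.

S(f_1,h_3): lcm = x_1x_2^4. S = 3/4x_1^4 + 2x_1^2x_2^2 - 4/3x_1x_2^3 + 2/3x_1^3 + 7/8x_1^2x_2 + 7/3x_2^3 - 7/8x_1^2 + x_1x_2 - 7/3x_2^2 + 4/3x_1.
  leading term x_1^4: no divisor's leading term divides it; move 3/4x_1^4 to the remainder.
  leading term x_1^2x_2^2: subtract (2/3x_1)·f_1 from 2x_1^2x_2^2 - 4/3x_1x_2^3 + 2/3x_1^3 + 7/8x_1^2x_2 + 7/3x_2^3 - 7/8x_1^2 + x_1x_2 - 7/3x_2^2 + 4/3x_1 → -4/3x_1x_2^3 - 10/3x_1^3 + 7/8x_1^2x_2 + 7/3x_2^3 - 7/8x_1^2 - 11/3x_1x_2 - 7/3x_2^2 + 6x_1
  leading term x_1x_2^3: subtract (-4/9x_2)·f_1 from -4/3x_1x_2^3 - 10/3x_1^3 + 7/8x_1^2x_2 + 7/3x_2^3 - 7/8x_1^2 - 11/3x_1x_2 - 7/3x_2^2 + 6x_1 → -10/3x_1^3 + 85/24x_1^2x_2 + 7/3x_2^3 - 7/8x_1^2 - 11/3x_1x_2 + 7/9x_2^2 + 6x_1 - 28/9x_2
  leading term x_1^3: no divisor's leading term divides it; move -10/3x_1^3 to the remainder.
  leading term x_1^2x_2: subtract (-85/72)·f_2 from 85/24x_1^2x_2 + 7/3x_2^3 - 7/8x_1^2 - 11/3x_1x_2 + 7/9x_2^2 + 6x_1 - 28/9x_2 → -64/9x_2^3 + 277/72x_1^2 - 11/3x_1x_2 + 7/9x_2^2 + 6x_1 - 28/9x_2 + 85/9
  leading term x_2^3: no divisor's leading term divides it; move -64/9x_2^3 to the remainder.
  leading term x_1^2: no divisor's leading term divides it; move 277/72x_1^2 to the remainder.
  leading term x_1x_2: no divisor's leading term divides it; move -11/3x_1x_2 to the remainder.
  leading term x_2^2: no divisor's leading term divides it; move 7/9x_2^2 to the remainder.
  leading term x_1: no divisor's leading term divides it; move 6x_1 to the remainder.
  leading term x_2: no divisor's leading term divides it; move -28/9x_2 to the remainder.
  leading term 1: no divisor's leading term divides it; move 85/9 to the remainder.
  remainder 3/4x_1^4 - 10/3x_1^3 - 64/9x_2^3 + 277/72x_1^2 - 11/3x_1x_2 + 7/9x_2^2 + 6x_1 - 28/9x_2 + 85/9 ≠ 0; add h_4 = 3/4x_1^4 - 10/3x_1^3 - 64/9x_2^3 + 277/72x_1^2 - 11/3x_1x_2 + 7/9x_2^2 + 6x_1 - 28/9x_2 + 85/9 to the basis.

The other S-polynomials (S(f_2,h_3), S(f_1,h_4), S(f_2,h_4), S(h_3,h_4)) all reduce to 0 modulo the current basis, so we have a Gröbner basis.
Inter-reduce: drop elements whose leading term is divisible by another's, tail-reduce, and make monic.
Reduced Gröbner basis: {x_1^4 - 40/9x_1^3 - 256/27x_2^3 + 277/54x_1^2 - 44/9x_1x_2 + 28/27x_2^2 + 8x_1 - 112/27x_2 + 340/27, x_2^4 - 3/4x_1^3 + 4/3x_2^3 - 2/3x_1^2 - 7/8x_1x_2 + 7/8x_1 - x_2 - 4/3, x_1^2x_2 + 8/3x_2^3 - 4/3x_1^2 - 8/3, x_1x_2^2 + 2x_1^2 + 7/3x_2 - 7/3}.
Label its elements g_1 = x_1^4 - 40/9x_1^3 - 256/27x_2^3 + 277/54x_1^2 - 44/9x_1x_2 + 28/27x_2^2 + 8x_1 - 112/27x_2 + 340/27, g_2 = x_2^4 - 3/4x_1^3 + 4/3x_2^3 - 2/3x_1^2 - 7/8x_1x_2 + 7/8x_1 - x_2 - 4/3, g_3 = x_1^2x_2 + 8/3x_2^3 - 4/3x_1^2 - 8/3, g_4 = x_1x_2^2 + 2x_1^2 + 7/3x_2 - 7/3.

Reduce p = x_1^2x_2 - 2x_1x_2^2 + 8/3x_2^3 - 16/3x_1^2 - 14/3x_2 + 2 modulo G:
  leading term x_1^2x_2: subtract (1)·g_3 from x_1^2x_2 - 2x_1x_2^2 + 8/3x_2^3 - 16/3x_1^2 - 14/3x_2 + 2 → -2x_1x_2^2 - 4x_1^2 - 14/3x_2 + 14/3
  leading term x_1x_2^2: subtract (-2)·g_4 from -2x_1x_2^2 - 4x_1^2 - 14/3x_2 + 14/3 → 0
  normal form = 0.
Since the normal form is 0, p ∈ I.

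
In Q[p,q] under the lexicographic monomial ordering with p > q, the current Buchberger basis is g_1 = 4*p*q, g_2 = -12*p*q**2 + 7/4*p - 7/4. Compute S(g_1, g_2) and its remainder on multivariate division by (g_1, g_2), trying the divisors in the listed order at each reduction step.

lcm(LM(g_1), LM(g_2)) = p*q**2.
S = (lcm/LT(g_1))·g_1 − (lcm/LT(g_2))·g_2 = 7/48*p - 7/48.
Reduce S modulo (g_1, g_2) in that order:
  leading term p: no divisor's leading term divides it; move 7/48*p to the remainder.
  leading term 1: no divisor's leading term divides it; move -7/48 to the remainder.
The remainder 7/48*p - 7/48 is nonzero, so it would be added as the next basis element.

S(g_1, g_2) = 7/48*p - 7/48; remainder on division = 7/48*p - 7/48.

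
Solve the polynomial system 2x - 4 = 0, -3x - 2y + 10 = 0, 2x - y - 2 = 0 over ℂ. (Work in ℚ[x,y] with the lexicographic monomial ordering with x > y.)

{(2, 2)}

Compute a lex Gröbner basis by Buchberger's algorithm.
f_1 = 2x - 4, LT = x.
f_2 = -3x - 2y + 10, LT = x.
f_3 = 2x - y - 2, LT = x.

S(f_1,f_2): lcm = x. S = -⅔y + 4/3.
  leading term y: no divisor's leading term divides it; move -⅔y to the remainder.
  leading term 1: no divisor's leading term divides it; move 4/3 to the remainder.
  remainder -⅔y + 4/3 ≠ 0; add h_4 = -⅔y + 4/3 to the basis.

S(f_1,f_3): lcm = x. S = ½y - 1.
  leading term y: subtract (-¾)·h_4 from ½y - 1 → 0
  remainder 0.

S(f_2,f_3): lcm = x. S = 7/6y - 7/3.
  leading term y: subtract (-7/4)·h_4 from 7/6y - 7/3 → 0
  remainder 0.

S(f_1,h_4): leading monomials are coprime, so the S-polynomial reduces to 0 (Buchberger's first criterion).
S(f_2,h_4): leading monomials are coprime, so the S-polynomial reduces to 0 (Buchberger's first criterion).
S(f_3,h_4): leading monomials are coprime, so the S-polynomial reduces to 0 (Buchberger's first criterion).
Every S-polynomial of the final basis reduces to 0, so we have a Gröbner basis.
Inter-reduce: drop elements whose leading term is divisible by another's, tail-reduce, and make monic.
Reduced Gröbner basis: {x - 2, y - 2}.

Elimination: the polynomial y - 2 lies in the elimination ideal for y, so y ∈ {2}. For each such y, the remaining basis elements (now univariate) give the rest of the solution.
  y = 2: the earlier basis element becomes x - 2 = 0, giving x = 2 — point (2, 2).
Zero-dimensionality of the ideal guarantees finitely many solutions over ℂ.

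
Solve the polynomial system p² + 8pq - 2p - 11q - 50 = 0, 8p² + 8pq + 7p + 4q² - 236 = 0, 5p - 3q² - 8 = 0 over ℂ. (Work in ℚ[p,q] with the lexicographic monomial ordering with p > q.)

Compute a lex Gröbner basis by Buchberger's algorithm.
f_1 = p² + 8pq - 2p - 11q - 50, LT = p².
f_2 = 8p² + 8pq + 7p + 4q² - 236, LT = p².
f_3 = 5p - 3q² - 8, LT = p.

S(f_1,f_2): lcm = p². S = 7pq - 23/8p - ½q² - 11q - 41/2.
  leading term pq: subtract (7/5q)·f_3 from 7pq - 23/8p - ½q² - 11q - 41/2 → -23/8p + 21/5q³ - ½q² + ⅕q - 41/2
  leading term p: subtract (-23/40)·f_3 from -23/8p + 21/5q³ - ½q² + ⅕q - 41/2 → 21/5q³ - 89/40q² + ⅕q - 251/10
  leading term q³: no divisor's leading term divides it; move 21/5q³ to the remainder.
  leading term q²: no divisor's leading term divides it; move -89/40q² to the remainder.
  leading term q: no divisor's leading term divides it; move ⅕q to the remainder.
  leading term 1: no divisor's leading term divides it; move -251/10 to the remainder.
  remainder 21/5q³ - 89/40q² + ⅕q - 251/10 ≠ 0; add h_4 = 21/5q³ - 89/40q² + ⅕q - 251/10 to the basis.

S(f_1,f_3): lcm = p². S = ⅗pq² + 8pq - ⅖p - 11q - 50.
  leading term pq²: subtract (3/25q²)·f_3 from ⅗pq² + 8pq - ⅖p - 11q - 50 → 8pq - ⅖p + 9/25q⁴ + 24/25q² - 11q - 50
  leading term pq: subtract (8/5q)·f_3 from 8pq - ⅖p + 9/25q⁴ + 24/25q² - 11q - 50 → -⅖p + 9/25q⁴ + 24/5q³ + 24/25q² + 9/5q - 50
  leading term p: subtract (-2/25)·f_3 from -⅖p + 9/25q⁴ + 24/5q³ + 24/25q² + 9/5q - 50 → 9/25q⁴ + 24/5q³ + 18/25q² + 9/5q - 1266/25
  leading term q⁴: subtract (3/35q)·h_4 from 9/25q⁴ + 24/5q³ + 18/25q² + 9/5q - 1266/25 → 6987/1400q³ + 123/175q² + 1383/350q - 1266/25
  leading term q³: subtract (2329/1960)·h_4 from 6987/1400q³ + 123/175q² + 1383/350q - 1266/25 → 52477/15680q² + 7279/1960q - 81593/3920
  leading term q²: no divisor's leading term divides it; move 52477/15680q² to the remainder.
  leading term q: no divisor's leading term divides it; move 7279/1960q to the remainder.
  leading term 1: no divisor's leading term divides it; move -81593/3920 to the remainder.
  remainder 52477/15680q² + 7279/1960q - 81593/3920 ≠ 0; add h_5 = 52477/15680q² + 7279/1960q - 81593/3920 to the basis.

S(h_4,h_5): lcm = q³. S = -14453429/8816136q² + 6906289/1102017q - 251/42.
  leading term q²: subtract (-4046960120/8261506587)·h_5 from -14453429/8816136q² + 6906289/1102017q - 251/42 → 22267992264/2753835529q - 44535984528/2753835529
  leading term q: no divisor's leading term divides it; move 22267992264/2753835529q to the remainder.
  leading term 1: no divisor's leading term divides it; move -44535984528/2753835529 to the remainder.
  remainder 22267992264/2753835529q - 44535984528/2753835529 ≠ 0; add h_6 = 22267992264/2753835529q - 44535984528/2753835529 to the basis.

The other S-polynomials (S(f_2,f_3), S(f_1,h_4), S(f_2,h_4), S(f_3,h_4), S(f_1,h_5), S(f_2,h_5), S(f_3,h_5), S(f_1,h_6), S(f_2,h_6), S(f_3,h_6), S(h_4,h_6), S(h_5,h_6)) all reduce to 0 modulo the current basis, so we have a Gröbner basis.
Inter-reduce: drop elements whose leading term is divisible by another's, tail-reduce, and make monic.
Reduced Gröbner basis: {p - 4, q - 2}.

A lex Gröbner basis eliminates variables successively. Here q - 2 depends only on q, with roots {2}; lifting each root through the earlier basis elements recovers the full solutions.
  q = 2: the earlier basis element becomes p - 4 = 0, giving p = 4 — point (4, 2).

{(4, 2)}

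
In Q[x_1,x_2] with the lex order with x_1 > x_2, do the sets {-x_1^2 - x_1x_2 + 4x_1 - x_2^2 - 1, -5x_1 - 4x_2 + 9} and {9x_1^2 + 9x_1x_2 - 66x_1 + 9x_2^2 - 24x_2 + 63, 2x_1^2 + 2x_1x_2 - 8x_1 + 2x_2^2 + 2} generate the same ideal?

Yes, the ideals are equal.

For a fixed monomial order, each ideal has a unique reduced Gröbner basis; comparing bases decides equality.
Buchberger on the first generating set:
f_1 = -x_1^2 - x_1x_2 + 4x_1 - x_2^2 - 1, LT = x_1^2.
f_2 = -5x_1 - 4x_2 + 9, LT = x_1.

S(f_1,f_2): lcm = x_1^2. S = 1/5x_1x_2 - 11/5x_1 + x_2^2 + 1.
  leading term x_1x_2: subtract (-1/25x_2)·f_2 from 1/5x_1x_2 - 11/5x_1 + x_2^2 + 1 → -11/5x_1 + 21/25x_2^2 + 9/25x_2 + 1
  leading term x_1: subtract (11/25)·f_2 from -11/5x_1 + 21/25x_2^2 + 9/25x_2 + 1 → 21/25x_2^2 + 53/25x_2 - 74/25
  leading term x_2^2: no divisor's leading term divides it; move 21/25x_2^2 to the remainder.
  leading term x_2: no divisor's leading term divides it; move 53/25x_2 to the remainder.
  leading term 1: no divisor's leading term divides it; move -74/25 to the remainder.
  remainder 21/25x_2^2 + 53/25x_2 - 74/25 ≠ 0; add g_3 = 21/25x_2^2 + 53/25x_2 - 74/25 to the basis.

S(f_1,g_3): leading monomials are coprime, so the S-polynomial reduces to 0 (Buchberger's first criterion).
S(f_2,g_3): leading monomials are coprime, so the S-polynomial reduces to 0 (Buchberger's first criterion).
Every S-polynomial of the final basis reduces to 0, so we have a Gröbner basis.
Inter-reduce: drop elements whose leading term is divisible by another's, tail-reduce, and make monic.
Reduced Gröbner basis: {x_1 + 4/5x_2 - 9/5, x_2^2 + 53/21x_2 - 74/21}.

Buchberger on the second generating set:
h_1 = 9x_1^2 + 9x_1x_2 - 66x_1 + 9x_2^2 - 24x_2 + 63, LT = x_1^2.
h_2 = 2x_1^2 + 2x_1x_2 - 8x_1 + 2x_2^2 + 2, LT = x_1^2.

S(h_1,h_2): lcm = x_1^2. S = -10/3x_1 - 8/3x_2 + 6.
  leading term x_1: no divisor's leading term divides it; move -10/3x_1 to the remainder.
  leading term x_2: no divisor's leading term divides it; move -8/3x_2 to the remainder.
  leading term 1: no divisor's leading term divides it; move 6 to the remainder.
  remainder -10/3x_1 - 8/3x_2 + 6 ≠ 0; add k_3 = -10/3x_1 - 8/3x_2 + 6 to the basis.

S(h_1,k_3): lcm = x_1^2. S = 1/5x_1x_2 - 83/15x_1 + x_2^2 - 8/3x_2 + 7.
  leading term x_1x_2: subtract (-3/50x_2)·k_3 from 1/5x_1x_2 - 83/15x_1 + x_2^2 - 8/3x_2 + 7 → -83/15x_1 + 21/25x_2^2 - 173/75x_2 + 7
  leading term x_1: subtract (83/50)·k_3 from -83/15x_1 + 21/25x_2^2 - 173/75x_2 + 7 → 21/25x_2^2 + 53/25x_2 - 74/25
  leading term x_2^2: no divisor's leading term divides it; move 21/25x_2^2 to the remainder.
  leading term x_2: no divisor's leading term divides it; move 53/25x_2 to the remainder.
  leading term 1: no divisor's leading term divides it; move -74/25 to the remainder.
  remainder 21/25x_2^2 + 53/25x_2 - 74/25 ≠ 0; add k_4 = 21/25x_2^2 + 53/25x_2 - 74/25 to the basis.

S(h_2,k_3): lcm = x_1^2. S = 1/5x_1x_2 - 11/5x_1 + x_2^2 + 1.
  leading term x_1x_2: subtract (-3/50x_2)·k_3 from 1/5x_1x_2 - 11/5x_1 + x_2^2 + 1 → -11/5x_1 + 21/25x_2^2 + 9/25x_2 + 1
  leading term x_1: subtract (33/50)·k_3 from -11/5x_1 + 21/25x_2^2 + 9/25x_2 + 1 → 21/25x_2^2 + 53/25x_2 - 74/25
  leading term x_2^2: subtract (1)·k_4 from 21/25x_2^2 + 53/25x_2 - 74/25 → 0
  remainder 0.

S(h_1,k_4): leading monomials are coprime, so the S-polynomial reduces to 0 (Buchberger's first criterion).
S(h_2,k_4): leading monomials are coprime, so the S-polynomial reduces to 0 (Buchberger's first criterion).
S(k_3,k_4): leading monomials are coprime, so the S-polynomial reduces to 0 (Buchberger's first criterion).
Every S-polynomial of the final basis reduces to 0, so we have a Gröbner basis.
Inter-reduce: drop elements whose leading term is divisible by another's, tail-reduce, and make monic.
Reduced Gröbner basis: {x_1 + 4/5x_2 - 9/5, x_2^2 + 53/21x_2 - 74/21}.

Same reduced basis, so the two generating sets span the same ideal.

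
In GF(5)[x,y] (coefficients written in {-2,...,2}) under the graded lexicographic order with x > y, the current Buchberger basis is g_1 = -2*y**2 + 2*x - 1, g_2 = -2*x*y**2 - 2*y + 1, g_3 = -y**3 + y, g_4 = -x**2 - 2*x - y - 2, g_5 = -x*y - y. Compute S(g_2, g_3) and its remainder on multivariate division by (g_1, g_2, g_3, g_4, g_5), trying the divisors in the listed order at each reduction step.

lcm(LM(g_2), LM(g_3)) = x*y**3.
S = (lcm/LT(g_2))·g_2 − (lcm/LT(g_3))·g_3 = x*y + y**2 + 2*y.
Reduce S modulo (g_1, g_2, g_3, g_4, g_5) in that order:
  leading term x*y: subtract (-1)·g_5 from x*y + y**2 + 2*y → y**2 + y
  leading term y**2: subtract (2)·g_1 from y**2 + y → x + y + 2
  leading term x: no divisor's leading term divides it; move x to the remainder.
  leading term y: no divisor's leading term divides it; move y to the remainder.
  leading term 1: no divisor's leading term divides it; move 2 to the remainder.
The remainder x + y + 2 is nonzero, so it would be added as the next basis element.
This is the inner loop of Buchberger's algorithm — each nonzero remainder becomes a new basis element.

S(g_2, g_3) = x*y + y**2 + 2*y; remainder on division = x + y + 2.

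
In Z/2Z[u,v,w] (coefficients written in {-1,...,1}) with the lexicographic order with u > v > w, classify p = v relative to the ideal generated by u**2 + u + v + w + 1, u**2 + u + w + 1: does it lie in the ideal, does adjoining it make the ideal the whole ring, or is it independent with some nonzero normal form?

v lies in I (it reduces to 0).

First compute the reduced Gröbner basis of I by Buchberger's algorithm.
f_1 = u**2 + u + v + w + 1, LT = u**2.
f_2 = u**2 + u + w + 1, LT = u**2.

S(f_1,f_2): lcm = u**2. S = v.
  reduce S modulo (f_1, f_2):
  remainder v ≠ 0; add h_3 = v to the basis.

The other S-polynomials (S(f_1,h_3), S(f_2,h_3)) all reduce to 0 modulo the current basis, so we have a Gröbner basis.
Inter-reduce: drop elements whose leading term is divisible by another's, tail-reduce, and make monic.
Reduced Gröbner basis: {u**2 + u + w + 1, v}.
Label its elements g_1 = u**2 + u + w + 1, g_2 = v.

Reduce p = v modulo G:
  leading term v: subtract (1)·g_2 from v → 0
  normal form = 0.
Since the normal form is 0, p ∈ I.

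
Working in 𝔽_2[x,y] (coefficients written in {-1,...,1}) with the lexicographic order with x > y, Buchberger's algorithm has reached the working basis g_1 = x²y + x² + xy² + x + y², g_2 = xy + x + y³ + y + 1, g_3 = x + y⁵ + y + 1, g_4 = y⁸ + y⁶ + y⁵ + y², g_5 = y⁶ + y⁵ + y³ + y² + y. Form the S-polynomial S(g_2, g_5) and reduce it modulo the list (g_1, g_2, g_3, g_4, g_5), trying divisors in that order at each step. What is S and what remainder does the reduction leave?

S(g_2, g_5) = xy³ + xy² + xy + y⁸ + y⁶ + y⁵; remainder on division = 0.

lcm(LM(g_2), LM(g_5)) = xy⁶.
S = (lcm/LT(g_2))·g_2 − (lcm/LT(g_5))·g_5 = xy³ + xy² + xy + y⁸ + y⁶ + y⁵.
Reduce S modulo (g_1, g_2, g_3, g_4, g_5) in that order:
  leading term xy³: subtract (y²)·g_2 from xy³ + xy² + xy + y⁸ + y⁶ + y⁵ → xy + y⁸ + y⁶ + y³ + y²
  leading term xy: subtract (1)·g_2 from xy + y⁸ + y⁶ + y³ + y² → x + y⁸ + y⁶ + y² + y + 1
  leading term x: subtract (1)·g_3 from x + y⁸ + y⁶ + y² + y + 1 → y⁸ + y⁶ + y⁵ + y²
  leading term y⁸: subtract (1)·g_4 from y⁸ + y⁶ + y⁵ + y² → 0
The remainder is 0, so this S-polynomial contributes no new basis element.
An S-polynomial is built so that the two leading terms cancel; whether anything survives reduction is exactly the Gröbner-basis criterion.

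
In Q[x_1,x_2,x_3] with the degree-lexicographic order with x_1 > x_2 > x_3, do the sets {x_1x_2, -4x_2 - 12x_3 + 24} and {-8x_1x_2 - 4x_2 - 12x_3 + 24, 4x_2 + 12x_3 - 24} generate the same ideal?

Yes, the ideals are equal.

Since reduced Gröbner bases are canonical representatives of ideals under a given ordering, it suffices to compute and compare them.
Buchberger on the first generating set:
f_1 = x_1x_2, LT = x_1x_2.
f_2 = -4x_2 - 12x_3 + 24, LT = x_2.

S(f_1,f_2): lcm = x_1x_2. S = -3x_1x_3 + 6x_1.
  reduce S modulo (f_1, f_2):
  remainder -3x_1x_3 + 6x_1 ≠ 0; add g_3 = -3x_1x_3 + 6x_1 to the basis.

The other S-polynomials (S(f_1,g_3), S(f_2,g_3)) all reduce to 0 modulo the current basis, so we have a Gröbner basis.
Inter-reduce: drop elements whose leading term is divisible by another's, tail-reduce, and make monic.
Reduced Gröbner basis: {x_1x_3 - 2x_1, x_2 + 3x_3 - 6}.

Buchberger on the second generating set:
h_1 = -8x_1x_2 - 4x_2 - 12x_3 + 24, LT = x_1x_2.
h_2 = 4x_2 + 12x_3 - 24, LT = x_2.

S(h_1,h_2): lcm = x_1x_2. S = -3x_1x_3 + 6x_1 + \tfrac{1}{2}x_2 + \tfrac{3}{2}x_3 - 3.
  reduce S modulo (h_1, h_2):
  remainder -3x_1x_3 + 6x_1 ≠ 0; add k_3 = -3x_1x_3 + 6x_1 to the basis.

The other S-polynomials (S(h_1,k_3), S(h_2,k_3)) all reduce to 0 modulo the current basis, so we have a Gröbner basis.
Inter-reduce: drop elements whose leading term is divisible by another's, tail-reduce, and make monic.
Reduced Gröbner basis: {x_1x_3 - 2x_1, x_2 + 3x_3 - 6}.

The two bases agree; hence the ideals are identical.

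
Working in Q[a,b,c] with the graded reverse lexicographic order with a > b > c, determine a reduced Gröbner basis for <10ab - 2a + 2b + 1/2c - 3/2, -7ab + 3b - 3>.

G = {b^2 + 7/88bc - 93/88b + 3/22, a - 22/7b - 1/4c + 81/28}

f_1 = 10ab - 2a + 2b + 1/2c - 3/2, LT = ab.
f_2 = -7ab + 3b - 3, LT = ab.

S(f_1,f_2): lcm = ab. S = -1/5a + 22/35b + 1/20c - 81/140.
  leading term a: no divisor's leading term divides it; move -1/5a to the remainder.
  leading term b: no divisor's leading term divides it; move 22/35b to the remainder.
  leading term c: no divisor's leading term divides it; move 1/20c to the remainder.
  leading term 1: no divisor's leading term divides it; move -81/140 to the remainder.
  remainder -1/5a + 22/35b + 1/20c - 81/140 ≠ 0; add g_3 = -1/5a + 22/35b + 1/20c - 81/140 to the basis.

S(f_1,g_3): lcm = ab. S = 22/7b^2 + 1/4bc - 1/5a - 377/140b + 1/20c - 3/20.
  leading term b^2: no divisor's leading term divides it; move 22/7b^2 to the remainder.
  leading term bc: no divisor's leading term divides it; move 1/4bc to the remainder.
  leading term a: subtract (1)·g_3 from -1/5a - 377/140b + 1/20c - 3/20 → -93/28b + 3/7
  leading term b: no divisor's leading term divides it; move -93/28b to the remainder.
  leading term 1: no divisor's leading term divides it; move 3/7 to the remainder.
  remainder 22/7b^2 + 1/4bc - 93/28b + 3/7 ≠ 0; add g_4 = 22/7b^2 + 1/4bc - 93/28b + 3/7 to the basis.

The other S-polynomials (S(f_2,g_3), S(f_1,g_4), S(f_2,g_4), S(g_3,g_4)) all reduce to 0 modulo the current basis, so we have a Gröbner basis.
Inter-reduce: drop elements whose leading term is divisible by another's, tail-reduce, and make monic.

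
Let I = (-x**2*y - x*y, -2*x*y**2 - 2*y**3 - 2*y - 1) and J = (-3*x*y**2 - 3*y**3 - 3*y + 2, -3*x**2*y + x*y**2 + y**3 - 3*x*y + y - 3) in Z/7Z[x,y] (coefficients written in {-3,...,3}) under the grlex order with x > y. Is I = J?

Yes, the ideals are equal.

For a fixed monomial order, each ideal has a unique reduced Gröbner basis; comparing bases decides equality.
Buchberger on the first generating set:
f_1 = -x**2*y - x*y, LT = x**2*y.
f_2 = -2*x*y**2 - 2*y**3 - 2*y - 1, LT = x*y**2.

S(f_1,f_2): lcm = x**2*y**2. S = -x*y**3 + x*y**2 - x*y + 3*x.
  reduce S modulo (f_1, f_2):
  remainder y**4 - y**3 - x*y + y**2 + 3*x + 3*y + 3 ≠ 0; add g_3 = y**4 - y**3 - x*y + y**2 + 3*x + 3*y + 3 to the basis.

S(f_1,g_3): lcm = x**2*y**4. S = x**2*y**3 + x*y**4 + x**3*y - x**2*y**2 - 3*x**3 - 3*x**2*y - 3*x**2.
  reduce S modulo (f_1, f_2, g_3):
  remainder -3*x**3 - 3*x**2 ≠ 0; add g_4 = -3*x**3 - 3*x**2 to the basis.

S(f_2,g_3): lcm = x*y**4. S = y**5 + x*y**3 + x**2*y - x*y**2 + y**3 - 3*x**2 - 3*x*y - 3*y**2 - 3*x.
  reduce S modulo (f_1, f_2, g_3, g_4):
  remainder -3*x**2 - 3*x ≠ 0; add g_5 = -3*x**2 - 3*x to the basis.

The other S-polynomials (S(f_1,g_4), S(f_2,g_4), S(g_3,g_4), S(f_1,g_5), S(f_2,g_5), S(g_3,g_5), S(g_4,g_5)) all reduce to 0 modulo the current basis, so we have a Gröbner basis.
Inter-reduce: drop elements whose leading term is divisible by another's, tail-reduce, and make monic.
Reduced Gröbner basis: {y**4 - y**3 - x*y + y**2 + 3*x + 3*y + 3, x*y**2 + y**3 + y - 3, x**2 + x}.

Buchberger on the second generating set:
h_1 = -3*x*y**2 - 3*y**3 - 3*y + 2, LT = x*y**2.
h_2 = -3*x**2*y + x*y**2 + y**3 - 3*x*y + y - 3, LT = x**2*y.

S(h_1,h_2): lcm = x**2*y**2. S = -x*y**3 - 2*y**4 - x*y**2 + x*y - 2*y**2 - 3*x - y.
  reduce S modulo (h_1, h_2):
  remainder -y**4 + y**3 + x*y - y**2 - 3*x - 3*y - 3 ≠ 0; add k_3 = -y**4 + y**3 + x*y - y**2 - 3*x - 3*y - 3 to the basis.

S(h_1,k_3): lcm = x*y**4. S = y**5 + x*y**3 + x**2*y - x*y**2 + y**3 - 3*x**2 - 3*x*y - 3*y**2 - 3*x.
  reduce S modulo (h_1, h_2, k_3):
  remainder -3*x**2 - 3*x ≠ 0; add k_4 = -3*x**2 - 3*x to the basis.

The other S-polynomials (S(h_2,k_3), S(h_1,k_4), S(h_2,k_4), S(k_3,k_4)) all reduce to 0 modulo the current basis, so we have a Gröbner basis.
Inter-reduce: drop elements whose leading term is divisible by another's, tail-reduce, and make monic.
Reduced Gröbner basis: {y**4 - y**3 - x*y + y**2 + 3*x + 3*y + 3, x*y**2 + y**3 + y - 3, x**2 + x}.

Same reduced basis, so the two generating sets span the same ideal.
The choice of monomial ordering does not affect the verdict — as long as both bases are computed under the same ordering, their equality decides ideal equality.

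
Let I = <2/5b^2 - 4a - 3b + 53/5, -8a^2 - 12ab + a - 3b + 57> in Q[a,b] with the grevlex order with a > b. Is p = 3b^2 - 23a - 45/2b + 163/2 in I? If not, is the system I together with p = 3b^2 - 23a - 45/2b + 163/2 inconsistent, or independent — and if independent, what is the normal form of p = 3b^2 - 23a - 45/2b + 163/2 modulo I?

Adjoining 3b^2 - 23a - 45/2b + 163/2 makes the ideal the whole ring: the system is inconsistent.

First compute the reduced Gröbner basis of I by Buchberger's algorithm.
f_1 = 2/5b^2 - 4a - 3b + 53/5, LT = b^2.
f_2 = -8a^2 - 12ab + a - 3b + 57, LT = a^2.

The S-polynomials (S(f_1,f_2)) all reduce to 0 modulo the current basis, so we have a Gröbner basis.
Inter-reduce: drop elements whose leading term is divisible by another's, tail-reduce, and make monic.
Reduced Gröbner basis: {a^2 + 3/2ab - 1/8a + 3/8b - 57/8, b^2 - 10a - 15/2b + 53/2}.
Label its elements g_1 = a^2 + 3/2ab - 1/8a + 3/8b - 57/8, g_2 = b^2 - 10a - 15/2b + 53/2.

Reduce p = 3b^2 - 23a - 45/2b + 163/2 modulo G:
  leading term b^2: subtract (3)·g_2 from 3b^2 - 23a - 45/2b + 163/2 → 7a + 2
  leading term a: no divisor's leading term divides it; move 7a to the remainder.
  leading term 1: no divisor's leading term divides it; move 2 to the remainder.
  normal form = 7a + 2.
The normal form is nonzero, so p ∉ I. Since p minus its normal form lies in I, I + (p) = I + (r) where r = 7a + 2; decide whether this ideal is the whole ring.
Run Buchberger on G together with r (pairs among the g_i already reduce to 0 since G is a Gröbner basis):
g_1 = a^2 + 3/2ab - 1/8a + 3/8b - 57/8, LT = a^2.
g_2 = b^2 - 10a - 15/2b + 53/2, LT = b^2.
r = 7a + 2, LT = a.

S(g_1,r): lcm = a^2. S = 3/2ab - 23/56a + 3/8b - 57/8.
  reduce S modulo (g_1, g_2, r):
  remainder -3/56b - 2747/392 ≠ 0; add m_4 = -3/56b - 2747/392 to the basis.

S(g_2,m_4): lcm = b^2. S = -10a - 5809/42b + 53/2.
  reduce S modulo (g_1, g_2, r, m_4):
  remainder 7991608/441 ≠ 0; add m_5 = 7991608/441 to the basis.

The other S-polynomials (S(g_1,g_2), S(g_2,r), S(g_1,m_4), S(r,m_4), S(g_1,m_5), S(g_2,m_5), S(r,m_5), S(m_4,m_5)) all reduce to 0 modulo the current basis, so we have a Gröbner basis.
Inter-reduce: drop elements whose leading term is divisible by another's, tail-reduce, and make monic.
Reduced Gröbner basis: {1}.
The reduced Gröbner basis of I + (p) is {1}: the ideal is the whole ring, so the enlarged system has no common solution — adjoining p is inconsistent.

The remainder on division by a Gröbner basis is unique — it is the normal form.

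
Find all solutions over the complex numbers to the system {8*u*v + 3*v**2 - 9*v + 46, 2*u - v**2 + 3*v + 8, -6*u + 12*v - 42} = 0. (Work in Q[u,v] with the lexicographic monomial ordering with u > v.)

{(-5, 1)}

Compute a lex Gröbner basis by Buchberger's algorithm.
f_1 = 8*u*v + 3*v**2 - 9*v + 46, LT = u*v.
f_2 = 2*u - v**2 + 3*v + 8, LT = u.
f_3 = -6*u + 12*v - 42, LT = u.

S(f_1,f_2): lcm = u*v. S = 1/2*v**3 - 9/8*v**2 - 41/8*v + 23/4.
  reduce S modulo (f_1, f_2, f_3):
  remainder 1/2*v**3 - 9/8*v**2 - 41/8*v + 23/4 ≠ 0; add h_4 = 1/2*v**3 - 9/8*v**2 - 41/8*v + 23/4 to the basis.

S(f_1,f_3): lcm = u*v. S = 19/8*v**2 - 65/8*v + 23/4.
  reduce S modulo (f_1, f_2, f_3, h_4):
  remainder 19/8*v**2 - 65/8*v + 23/4 ≠ 0; add h_5 = 19/8*v**2 - 65/8*v + 23/4 to the basis.

S(f_2,f_3): lcm = u. S = -1/2*v**2 + 7/2*v - 3.
  reduce S modulo (f_1, f_2, f_3, h_4, h_5):
  remainder 34/19*v - 34/19 ≠ 0; add h_6 = 34/19*v - 34/19 to the basis.

The other S-polynomials (S(f_1,h_4), S(f_2,h_4), S(f_3,h_4), S(f_1,h_5), S(f_2,h_5), S(f_3,h_5), S(h_4,h_5), S(f_1,h_6), S(f_2,h_6), S(f_3,h_6), S(h_4,h_6), S(h_5,h_6)) all reduce to 0 modulo the current basis, so we have a Gröbner basis.
Inter-reduce: drop elements whose leading term is divisible by another's, tail-reduce, and make monic.
Reduced Gröbner basis: {u + 5, v - 1}.

The lex basis is triangular: the last element involves only v. Solving v - 1 = 0 gives v ∈ {1}; substituting each value into the earlier elements determines the remaining variables.
  v = 1: the earlier basis element becomes u + 5 = 0, giving u = -5 — point (-5, 1).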